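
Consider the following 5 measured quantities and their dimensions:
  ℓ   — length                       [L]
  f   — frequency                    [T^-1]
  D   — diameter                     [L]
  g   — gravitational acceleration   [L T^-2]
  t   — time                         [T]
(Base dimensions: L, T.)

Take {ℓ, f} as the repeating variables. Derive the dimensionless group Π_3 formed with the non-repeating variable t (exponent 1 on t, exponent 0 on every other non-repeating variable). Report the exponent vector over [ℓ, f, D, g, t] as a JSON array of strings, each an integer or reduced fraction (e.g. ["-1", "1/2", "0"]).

["0", "1", "0", "0", "1"]

Exponent matrix [L,T] × [ℓ,f,D,g,t]:
  L: [ 1  0  1  1  0]
  T: [ 0 -1  0 -2  1]
Row reduction gives pivot columns ℓ,f; rank = 2
Pivot set = {ℓ,f}, free = {D,g,t}
RREF:
  r0: [   1    0    1    1    0]
  r1: [   0    1    0    2   -1]
Fix exponent of t at 1, D at 0, g at 0; solve each RREF row for its pivot's exponent:
  r0: exp(ℓ) + (0)·1 = 0 ⇒ exp(ℓ) = 0
  r1: exp(f) + (-1)·1 = 0 ⇒ exp(f) = 1
Π_3 = f · t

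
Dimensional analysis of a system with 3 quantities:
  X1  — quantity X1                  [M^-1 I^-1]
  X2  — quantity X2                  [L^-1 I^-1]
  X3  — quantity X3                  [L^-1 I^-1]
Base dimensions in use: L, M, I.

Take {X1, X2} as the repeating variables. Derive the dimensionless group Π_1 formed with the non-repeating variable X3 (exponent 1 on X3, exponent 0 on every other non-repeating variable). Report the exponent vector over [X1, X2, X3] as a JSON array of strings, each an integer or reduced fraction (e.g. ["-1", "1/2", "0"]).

Write exponents as rows L,M,I / cols X1,X2,X3:
  L: [ 0 -1 -1]
  M: [-1  0  0]
  I: [-1 -1 -1]
Echelon form has 2 nonzero rows (pivots: X1,X2)
Pivot set = {X1,X2}, free = {X3}
RREF:
  r0: [   1    0    0]
  r1: [   0    1    1]
  r2: [   0    0    0]
Fix exponent of X3 at 1; solve each RREF row for its pivot's exponent:
  r0: exp(X1) + (0)·1 = 0 ⇒ exp(X1) = 0
  r1: exp(X2) + (1)·1 = 0 ⇒ exp(X2) = -1
Π_1 = X2^-1 · X3

["0", "-1", "1"]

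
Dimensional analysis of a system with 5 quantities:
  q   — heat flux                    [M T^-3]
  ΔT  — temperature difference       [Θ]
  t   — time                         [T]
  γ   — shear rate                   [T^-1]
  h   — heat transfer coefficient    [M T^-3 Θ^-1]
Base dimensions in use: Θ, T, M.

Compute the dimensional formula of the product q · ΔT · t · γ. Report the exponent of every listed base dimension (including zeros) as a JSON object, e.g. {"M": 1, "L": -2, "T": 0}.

Write exponents as rows Θ,T,M / cols q,ΔT,t,γ,h:
  Θ: [ 0  1  0  0 -1]
  T: [-3  0  1 -1 -3]
  M: [ 1  0  0  0  1]
  [Θ]: (1)·0+(1)·1+(1)·0+(1)·0 = 1
  [T]: (1)·-3+(1)·0+(1)·1+(1)·-1 = -3
  [M]: (1)·1+(1)·0+(1)·0+(1)·0 = 1
⇒ Θ T^-3 M

{"Θ": 1, "T": -3, "M": 1}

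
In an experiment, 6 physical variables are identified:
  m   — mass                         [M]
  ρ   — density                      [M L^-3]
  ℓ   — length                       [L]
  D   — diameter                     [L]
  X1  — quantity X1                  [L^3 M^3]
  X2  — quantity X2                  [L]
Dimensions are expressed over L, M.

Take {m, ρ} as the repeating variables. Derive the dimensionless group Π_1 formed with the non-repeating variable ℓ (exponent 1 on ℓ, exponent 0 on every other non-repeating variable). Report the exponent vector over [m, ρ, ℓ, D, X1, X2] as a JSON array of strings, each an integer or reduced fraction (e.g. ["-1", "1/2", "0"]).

Write exponents as rows L,M / cols m,ρ,ℓ,D,X1,X2:
  L: [ 0 -3  1  1  3  1]
  M: [ 1  1  0  0  3  0]
Row reduction gives pivot columns m,ρ; rank = 2
Repeat: m,ρ; free: ℓ,D,X1,X2
RREF:
  r0: [   1    0  1/3  1/3    4  1/3]
  r1: [   0    1 -1/3 -1/3   -1 -1/3]
Fix exponent of ℓ at 1, D at 0, X1 at 0, X2 at 0; solve each RREF row for its pivot's exponent:
  r0: exp(m) + (1/3)·1 = 0 ⇒ exp(m) = -1/3
  r1: exp(ρ) + (-1/3)·1 = 0 ⇒ exp(ρ) = 1/3
Π_1 = m^(-1/3) · ρ^(1/3) · ℓ

["-1/3", "1/3", "1", "0", "0", "0"]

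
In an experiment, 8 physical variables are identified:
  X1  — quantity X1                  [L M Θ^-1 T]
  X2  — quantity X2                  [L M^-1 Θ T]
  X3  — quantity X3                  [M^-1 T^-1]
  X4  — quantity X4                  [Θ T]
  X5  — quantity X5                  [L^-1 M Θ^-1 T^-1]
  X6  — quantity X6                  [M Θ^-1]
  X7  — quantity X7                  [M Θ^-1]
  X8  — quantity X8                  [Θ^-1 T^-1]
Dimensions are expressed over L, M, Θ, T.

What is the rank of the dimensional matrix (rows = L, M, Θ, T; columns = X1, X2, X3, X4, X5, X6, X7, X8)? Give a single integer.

Exponent matrix [L,M,Θ,T] × [X1,X2,X3,X4,X5,X6,X7,X8]:
  L: [ 1  1  0  0 -1  0  0  0]
  M: [ 1 -1 -1  0  1  1  1  0]
  Θ: [-1  1  0  1 -1 -1 -1 -1]
  T: [ 1  1 -1  1 -1  0  0 -1]
Echelon form has 3 nonzero rows (pivots: X1,X2,X3)

3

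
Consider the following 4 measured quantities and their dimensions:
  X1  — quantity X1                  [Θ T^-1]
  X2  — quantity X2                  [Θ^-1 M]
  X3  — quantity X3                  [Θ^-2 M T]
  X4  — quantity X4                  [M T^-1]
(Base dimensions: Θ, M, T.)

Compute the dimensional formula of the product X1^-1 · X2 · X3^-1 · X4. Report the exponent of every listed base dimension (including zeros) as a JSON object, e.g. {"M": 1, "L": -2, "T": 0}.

{"Θ": 0, "M": 1, "T": -1}

Write exponents as rows Θ,M,T / cols X1,X2,X3,X4:
  Θ: [ 1 -1 -2  0]
  M: [ 0  1  1  1]
  T: [-1  0  1 -1]
  [Θ]: (-1)·1+(1)·-1+(-1)·-2+(1)·0 = 0
  [M]: (-1)·0+(1)·1+(-1)·1+(1)·1 = 1
  [T]: (-1)·-1+(1)·0+(-1)·1+(1)·-1 = -1
⇒ M T^-1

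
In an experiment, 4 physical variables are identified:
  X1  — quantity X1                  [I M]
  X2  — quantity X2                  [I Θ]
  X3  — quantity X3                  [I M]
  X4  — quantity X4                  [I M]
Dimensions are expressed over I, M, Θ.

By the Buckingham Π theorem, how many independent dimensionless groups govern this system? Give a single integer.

2

Exponent matrix [I,M,Θ] × [X1,X2,X3,X4]:
  I: [ 1  1  1  1]
  M: [ 1  0  1  1]
  Θ: [ 0  1  0  0]
Echelon form has 2 nonzero rows (pivots: X1,X2)
n=4, r=2 ⇒ 2 dimensionless groups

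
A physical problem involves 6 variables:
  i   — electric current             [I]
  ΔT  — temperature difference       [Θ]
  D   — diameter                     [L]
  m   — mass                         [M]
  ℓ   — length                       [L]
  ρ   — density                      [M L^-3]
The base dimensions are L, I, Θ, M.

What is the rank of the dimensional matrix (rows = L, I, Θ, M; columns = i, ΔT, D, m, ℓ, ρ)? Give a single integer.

4

Dimensional matrix (L×I×Θ×M by i×ΔT×D×m×ℓ×ρ):
  L: [ 0  0  1  0  1 -3]
  I: [ 1  0  0  0  0  0]
  Θ: [ 0  1  0  0  0  0]
  M: [ 0  0  0  1  0  1]
RREF → pivots at {i,ΔT,D,m} ⇒ r = 4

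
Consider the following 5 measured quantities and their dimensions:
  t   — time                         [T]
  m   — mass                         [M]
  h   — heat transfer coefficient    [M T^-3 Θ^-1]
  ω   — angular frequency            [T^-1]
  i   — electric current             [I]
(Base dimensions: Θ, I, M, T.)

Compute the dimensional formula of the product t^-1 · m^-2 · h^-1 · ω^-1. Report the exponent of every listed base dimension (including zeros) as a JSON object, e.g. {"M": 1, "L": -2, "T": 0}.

Write exponents as rows Θ,I,M,T / cols t,m,h,ω,i:
  Θ: [ 0  0 -1  0  0]
  I: [ 0  0  0  0  1]
  M: [ 0  1  1  0  0]
  T: [ 1  0 -3 -1  0]
  [Θ]: (-1)·0+(-2)·0+(-1)·-1+(-1)·0 = 1
  [I]: (-1)·0+(-2)·0+(-1)·0+(-1)·0 = 0
  [M]: (-1)·0+(-2)·1+(-1)·1+(-1)·0 = -3
  [T]: (-1)·1+(-2)·0+(-1)·-3+(-1)·-1 = 3
⇒ Θ M^-3 T^3

{"Θ": 1, "I": 0, "M": -3, "T": 3}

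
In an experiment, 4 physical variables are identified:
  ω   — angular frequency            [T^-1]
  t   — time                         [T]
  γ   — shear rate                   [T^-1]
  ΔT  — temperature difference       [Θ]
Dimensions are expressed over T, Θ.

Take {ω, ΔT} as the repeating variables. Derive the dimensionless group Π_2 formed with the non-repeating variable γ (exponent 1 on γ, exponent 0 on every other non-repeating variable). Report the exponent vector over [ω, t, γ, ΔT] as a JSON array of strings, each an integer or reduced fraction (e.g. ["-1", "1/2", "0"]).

["-1", "0", "1", "0"]

Dimensional matrix (T×Θ by ω×t×γ×ΔT):
  T: [-1  1 -1  0]
  Θ: [ 0  0  0  1]
RREF → pivots at {ω,ΔT} ⇒ r = 2
Repeat: ω,ΔT; free: t,γ
RREF:
  r0: [   1   -1    1    0]
  r1: [   0    0    0    1]
Fix exponent of γ at 1, t at 0; solve each RREF row for its pivot's exponent:
  r0: exp(ω) + (1)·1 = 0 ⇒ exp(ω) = -1
  r1: exp(ΔT) + (0)·1 = 0 ⇒ exp(ΔT) = 0
Π_2 = ω^-1 · γ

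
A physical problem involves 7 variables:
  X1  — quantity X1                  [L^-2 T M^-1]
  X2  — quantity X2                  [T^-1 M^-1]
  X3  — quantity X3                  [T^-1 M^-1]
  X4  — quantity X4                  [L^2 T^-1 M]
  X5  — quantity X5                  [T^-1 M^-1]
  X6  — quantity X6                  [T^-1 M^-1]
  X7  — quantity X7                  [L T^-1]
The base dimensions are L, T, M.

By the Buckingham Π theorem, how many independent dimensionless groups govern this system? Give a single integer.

Exponent matrix [L,T,M] × [X1,X2,X3,X4,X5,X6,X7]:
  L: [-2  0  0  2  0  0  1]
  T: [ 1 -1 -1 -1 -1 -1 -1]
  M: [-1 -1 -1  1 -1 -1  0]
RREF → pivots at {X1,X2} ⇒ r = 2
7 vars − rank 2 = 5 Π groups

5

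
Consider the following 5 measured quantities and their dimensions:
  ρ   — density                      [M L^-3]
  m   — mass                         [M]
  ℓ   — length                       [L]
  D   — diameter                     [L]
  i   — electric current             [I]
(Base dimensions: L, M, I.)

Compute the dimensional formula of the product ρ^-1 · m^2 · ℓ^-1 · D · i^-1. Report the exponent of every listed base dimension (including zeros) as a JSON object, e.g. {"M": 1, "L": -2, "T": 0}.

Exponent matrix [L,M,I] × [ρ,m,ℓ,D,i]:
  L: [-3  0  1  1  0]
  M: [ 1  1  0  0  0]
  I: [ 0  0  0  0  1]
  [L]: (-1)·-3+(2)·0+(-1)·1+(1)·1+(-1)·0 = 3
  [M]: (-1)·1+(2)·1+(-1)·0+(1)·0+(-1)·0 = 1
  [I]: (-1)·0+(2)·0+(-1)·0+(1)·0+(-1)·1 = -1
⇒ L^3 M I^-1

{"L": 3, "M": 1, "I": -1}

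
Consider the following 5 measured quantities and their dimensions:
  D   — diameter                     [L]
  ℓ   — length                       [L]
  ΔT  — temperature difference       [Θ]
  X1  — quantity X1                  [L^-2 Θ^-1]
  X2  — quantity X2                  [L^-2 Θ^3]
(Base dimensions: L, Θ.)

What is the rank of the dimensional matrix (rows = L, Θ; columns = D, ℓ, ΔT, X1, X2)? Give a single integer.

Dimensional matrix (L×Θ by D×ℓ×ΔT×X1×X2):
  L: [ 1  1  0 -2 -2]
  Θ: [ 0  0  1 -1  3]
Echelon form has 2 nonzero rows (pivots: D,ΔT)

2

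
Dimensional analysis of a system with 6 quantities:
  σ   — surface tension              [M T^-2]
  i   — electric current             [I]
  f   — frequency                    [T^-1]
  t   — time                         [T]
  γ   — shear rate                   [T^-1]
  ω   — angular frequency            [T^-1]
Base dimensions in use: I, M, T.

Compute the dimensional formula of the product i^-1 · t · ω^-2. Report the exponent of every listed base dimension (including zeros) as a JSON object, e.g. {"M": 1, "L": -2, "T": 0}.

{"I": -1, "M": 0, "T": 3}

Dimensional matrix (I×M×T by σ×i×f×t×γ×ω):
  I: [ 0  1  0  0  0  0]
  M: [ 1  0  0  0  0  0]
  T: [-2  0 -1  1 -1 -1]
  [I]: (-1)·1+(1)·0+(-2)·0 = -1
  [M]: (-1)·0+(1)·0+(-2)·0 = 0
  [T]: (-1)·0+(1)·1+(-2)·-1 = 3
⇒ I^-1 T^3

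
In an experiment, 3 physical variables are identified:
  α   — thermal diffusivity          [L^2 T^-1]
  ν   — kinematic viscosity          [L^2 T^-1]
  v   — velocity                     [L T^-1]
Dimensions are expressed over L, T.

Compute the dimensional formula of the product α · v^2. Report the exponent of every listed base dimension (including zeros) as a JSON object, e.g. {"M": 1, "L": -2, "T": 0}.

Exponent matrix [L,T] × [α,ν,v]:
  L: [ 2  2  1]
  T: [-1 -1 -1]
  [L]: (1)·2+(2)·1 = 4
  [T]: (1)·-1+(2)·-1 = -3
⇒ L^4 T^-3

{"L": 4, "T": -3}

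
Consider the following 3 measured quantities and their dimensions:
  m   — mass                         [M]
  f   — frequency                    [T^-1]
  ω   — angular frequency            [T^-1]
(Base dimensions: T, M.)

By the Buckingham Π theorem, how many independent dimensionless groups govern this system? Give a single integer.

Dimensional matrix (T×M by m×f×ω):
  T: [ 0 -1 -1]
  M: [ 1  0  0]
Echelon form has 2 nonzero rows (pivots: m,f)
3 vars − rank 2 = 1 Π group

1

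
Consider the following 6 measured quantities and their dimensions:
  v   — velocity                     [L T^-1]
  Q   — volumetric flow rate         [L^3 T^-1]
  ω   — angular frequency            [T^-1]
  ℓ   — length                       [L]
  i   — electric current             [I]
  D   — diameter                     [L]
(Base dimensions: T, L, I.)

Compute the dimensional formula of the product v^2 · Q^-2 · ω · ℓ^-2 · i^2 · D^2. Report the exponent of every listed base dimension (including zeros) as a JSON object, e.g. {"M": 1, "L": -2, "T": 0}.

{"T": -1, "L": -4, "I": 2}

Dimensional matrix (T×L×I by v×Q×ω×ℓ×i×D):
  T: [-1 -1 -1  0  0  0]
  L: [ 1  3  0  1  0  1]
  I: [ 0  0  0  0  1  0]
  [T]: (2)·-1+(-2)·-1+(1)·-1+(-2)·0+(2)·0+(2)·0 = -1
  [L]: (2)·1+(-2)·3+(1)·0+(-2)·1+(2)·0+(2)·1 = -4
  [I]: (2)·0+(-2)·0+(1)·0+(-2)·0+(2)·1+(2)·0 = 2
⇒ T^-1 L^-4 I^2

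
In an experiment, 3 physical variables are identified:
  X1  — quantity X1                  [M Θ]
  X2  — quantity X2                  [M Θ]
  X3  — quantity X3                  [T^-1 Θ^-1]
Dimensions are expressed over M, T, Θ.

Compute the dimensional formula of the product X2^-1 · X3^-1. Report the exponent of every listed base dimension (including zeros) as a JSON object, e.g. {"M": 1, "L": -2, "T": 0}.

{"M": -1, "T": 1, "Θ": 0}

Dimensional matrix (M×T×Θ by X1×X2×X3):
  M: [ 1  1  0]
  T: [ 0  0 -1]
  Θ: [ 1  1 -1]
  [M]: (-1)·1+(-1)·0 = -1
  [T]: (-1)·0+(-1)·-1 = 1
  [Θ]: (-1)·1+(-1)·-1 = 0
⇒ M^-1 T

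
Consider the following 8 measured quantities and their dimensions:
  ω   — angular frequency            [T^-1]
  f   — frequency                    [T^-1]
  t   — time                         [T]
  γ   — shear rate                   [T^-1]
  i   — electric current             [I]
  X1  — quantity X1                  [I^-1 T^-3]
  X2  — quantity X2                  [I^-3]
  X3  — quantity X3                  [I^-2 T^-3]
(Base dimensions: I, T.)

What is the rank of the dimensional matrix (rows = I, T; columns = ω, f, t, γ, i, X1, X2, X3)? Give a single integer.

Dimensional matrix (I×T by ω×f×t×γ×i×X1×X2×X3):
  I: [ 0  0  0  0  1 -1 -3 -2]
  T: [-1 -1  1 -1  0 -3  0 -3]
Row reduction gives pivot columns ω,i; rank = 2

2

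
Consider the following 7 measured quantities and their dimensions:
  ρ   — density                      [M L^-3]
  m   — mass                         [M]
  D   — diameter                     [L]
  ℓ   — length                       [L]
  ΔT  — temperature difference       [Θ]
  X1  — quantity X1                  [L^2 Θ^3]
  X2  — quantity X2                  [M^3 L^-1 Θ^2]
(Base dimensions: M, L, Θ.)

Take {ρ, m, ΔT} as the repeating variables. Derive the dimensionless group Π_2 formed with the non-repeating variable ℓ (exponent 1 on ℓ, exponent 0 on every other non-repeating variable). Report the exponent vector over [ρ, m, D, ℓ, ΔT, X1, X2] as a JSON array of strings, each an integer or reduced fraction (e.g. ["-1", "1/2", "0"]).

Write exponents as rows M,L,Θ / cols ρ,m,D,ℓ,ΔT,X1,X2:
  M: [ 1  1  0  0  0  0  3]
  L: [-3  0  1  1  0  2 -1]
  Θ: [ 0  0  0  0  1  3  2]
Echelon form has 3 nonzero rows (pivots: ρ,m,ΔT)
Repeat: ρ,m,ΔT; free: D,ℓ,X1,X2
RREF:
  r0: [   1    0 -1/3 -1/3    0 -2/3  1/3]
  r1: [   0    1  1/3  1/3    0  2/3  8/3]
  r2: [   0    0    0    0    1    3    2]
Fix exponent of ℓ at 1, D at 0, X1 at 0, X2 at 0; solve each RREF row for its pivot's exponent:
  r0: exp(ρ) + (-1/3)·1 = 0 ⇒ exp(ρ) = 1/3
  r1: exp(m) + (1/3)·1 = 0 ⇒ exp(m) = -1/3
  r2: exp(ΔT) + (0)·1 = 0 ⇒ exp(ΔT) = 0
Π_2 = ρ^(1/3) · m^(-1/3) · ℓ

["1/3", "-1/3", "0", "1", "0", "0", "0"]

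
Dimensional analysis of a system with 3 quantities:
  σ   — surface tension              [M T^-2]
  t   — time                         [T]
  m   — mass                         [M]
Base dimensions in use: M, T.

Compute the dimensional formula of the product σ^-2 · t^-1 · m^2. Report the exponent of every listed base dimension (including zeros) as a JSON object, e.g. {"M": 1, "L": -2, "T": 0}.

Exponent matrix [M,T] × [σ,t,m]:
  M: [ 1  0  1]
  T: [-2  1  0]
  [M]: (-2)·1+(-1)·0+(2)·1 = 0
  [T]: (-2)·-2+(-1)·1+(2)·0 = 3
⇒ T^3

{"M": 0, "T": 3}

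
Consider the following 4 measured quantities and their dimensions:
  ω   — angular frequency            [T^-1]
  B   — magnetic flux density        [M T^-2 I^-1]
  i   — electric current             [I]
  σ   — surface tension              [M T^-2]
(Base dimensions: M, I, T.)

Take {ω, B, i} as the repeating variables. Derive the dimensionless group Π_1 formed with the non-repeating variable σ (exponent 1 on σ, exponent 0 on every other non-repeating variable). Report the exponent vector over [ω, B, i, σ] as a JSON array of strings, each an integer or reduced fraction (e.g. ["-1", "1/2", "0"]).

Write exponents as rows M,I,T / cols ω,B,i,σ:
  M: [ 0  1  0  1]
  I: [ 0 -1  1  0]
  T: [-1 -2  0 -2]
Echelon form has 3 nonzero rows (pivots: ω,B,i)
Pivot set = {ω,B,i}, free = {σ}
RREF:
  r0: [   1    0    0    0]
  r1: [   0    1    0    1]
  r2: [   0    0    1    1]
Fix exponent of σ at 1; solve each RREF row for its pivot's exponent:
  r0: exp(ω) + (0)·1 = 0 ⇒ exp(ω) = 0
  r1: exp(B) + (1)·1 = 0 ⇒ exp(B) = -1
  r2: exp(i) + (1)·1 = 0 ⇒ exp(i) = -1
Π_1 = B^-1 · i^-1 · σ

["0", "-1", "-1", "1"]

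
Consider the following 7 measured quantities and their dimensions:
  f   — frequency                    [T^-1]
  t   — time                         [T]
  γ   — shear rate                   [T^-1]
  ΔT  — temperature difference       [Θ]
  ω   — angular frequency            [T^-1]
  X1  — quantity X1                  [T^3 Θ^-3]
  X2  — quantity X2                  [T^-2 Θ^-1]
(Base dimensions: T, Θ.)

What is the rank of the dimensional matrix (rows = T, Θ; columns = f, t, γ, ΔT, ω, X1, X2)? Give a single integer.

Exponent matrix [T,Θ] × [f,t,γ,ΔT,ω,X1,X2]:
  T: [-1  1 -1  0 -1  3 -2]
  Θ: [ 0  0  0  1  0 -3 -1]
Echelon form has 2 nonzero rows (pivots: f,ΔT)

2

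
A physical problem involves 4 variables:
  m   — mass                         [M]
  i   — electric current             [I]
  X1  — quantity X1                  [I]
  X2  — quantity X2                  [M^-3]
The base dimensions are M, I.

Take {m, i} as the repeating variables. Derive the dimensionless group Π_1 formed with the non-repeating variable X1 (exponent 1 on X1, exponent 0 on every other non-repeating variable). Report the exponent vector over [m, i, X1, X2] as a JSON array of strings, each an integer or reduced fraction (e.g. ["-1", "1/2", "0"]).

["0", "-1", "1", "0"]

Write exponents as rows M,I / cols m,i,X1,X2:
  M: [ 1  0  0 -3]
  I: [ 0  1  1  0]
Row reduction gives pivot columns m,i; rank = 2
Repeat: m,i; free: X1,X2
RREF:
  r0: [   1    0    0   -3]
  r1: [   0    1    1    0]
Fix exponent of X1 at 1, X2 at 0; solve each RREF row for its pivot's exponent:
  r0: exp(m) + (0)·1 = 0 ⇒ exp(m) = 0
  r1: exp(i) + (1)·1 = 0 ⇒ exp(i) = -1
Π_1 = i^-1 · X1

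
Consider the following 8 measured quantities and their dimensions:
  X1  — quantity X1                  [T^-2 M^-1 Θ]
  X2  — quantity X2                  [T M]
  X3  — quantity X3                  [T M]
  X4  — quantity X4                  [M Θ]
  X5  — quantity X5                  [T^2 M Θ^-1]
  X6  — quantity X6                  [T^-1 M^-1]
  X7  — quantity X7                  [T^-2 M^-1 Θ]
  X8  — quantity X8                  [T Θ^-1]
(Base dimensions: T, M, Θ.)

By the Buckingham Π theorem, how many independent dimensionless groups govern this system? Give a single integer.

6

Exponent matrix [T,M,Θ] × [X1,X2,X3,X4,X5,X6,X7,X8]:
  T: [-2  1  1  0  2 -1 -2  1]
  M: [-1  1  1  1  1 -1 -1  0]
  Θ: [ 1  0  0  1 -1  0  1 -1]
Echelon form has 2 nonzero rows (pivots: X1,X2)
Π count = n − r = 8 − 2 = 6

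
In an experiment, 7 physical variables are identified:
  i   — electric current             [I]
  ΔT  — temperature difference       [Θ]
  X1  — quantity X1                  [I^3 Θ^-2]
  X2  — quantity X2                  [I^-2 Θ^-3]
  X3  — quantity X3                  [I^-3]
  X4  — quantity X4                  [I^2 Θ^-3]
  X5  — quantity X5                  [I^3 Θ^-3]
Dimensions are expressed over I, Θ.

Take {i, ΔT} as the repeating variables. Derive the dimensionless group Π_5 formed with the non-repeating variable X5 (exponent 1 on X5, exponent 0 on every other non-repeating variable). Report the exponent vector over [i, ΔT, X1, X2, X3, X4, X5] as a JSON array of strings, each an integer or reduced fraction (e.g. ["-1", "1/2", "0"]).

["-3", "3", "0", "0", "0", "0", "1"]

Exponent matrix [I,Θ] × [i,ΔT,X1,X2,X3,X4,X5]:
  I: [ 1  0  3 -2 -3  2  3]
  Θ: [ 0  1 -2 -3  0 -3 -3]
RREF → pivots at {i,ΔT} ⇒ r = 2
Repeat: i,ΔT; free: X1,X2,X3,X4,X5
RREF:
  r0: [   1    0    3   -2   -3    2    3]
  r1: [   0    1   -2   -3    0   -3   -3]
Fix exponent of X5 at 1, X1 at 0, X2 at 0, X3 at 0, X4 at 0; solve each RREF row for its pivot's exponent:
  r0: exp(i) + (3)·1 = 0 ⇒ exp(i) = -3
  r1: exp(ΔT) + (-3)·1 = 0 ⇒ exp(ΔT) = 3
Π_5 = i^-3 · ΔT^3 · X5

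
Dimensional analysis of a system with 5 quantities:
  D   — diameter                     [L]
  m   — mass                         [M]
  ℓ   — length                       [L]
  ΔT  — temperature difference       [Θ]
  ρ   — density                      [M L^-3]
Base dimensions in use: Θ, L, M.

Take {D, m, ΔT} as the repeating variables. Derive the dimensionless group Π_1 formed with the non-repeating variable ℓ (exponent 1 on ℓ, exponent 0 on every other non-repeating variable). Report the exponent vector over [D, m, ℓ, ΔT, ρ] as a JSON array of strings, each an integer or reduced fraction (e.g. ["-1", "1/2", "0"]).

["-1", "0", "1", "0", "0"]

Exponent matrix [Θ,L,M] × [D,m,ℓ,ΔT,ρ]:
  Θ: [ 0  0  0  1  0]
  L: [ 1  0  1  0 -3]
  M: [ 0  1  0  0  1]
RREF → pivots at {D,m,ΔT} ⇒ r = 3
Pivot set = {D,m,ΔT}, free = {ℓ,ρ}
RREF:
  r0: [   1    0    1    0   -3]
  r1: [   0    1    0    0    1]
  r2: [   0    0    0    1    0]
Fix exponent of ℓ at 1, ρ at 0; solve each RREF row for its pivot's exponent:
  r0: exp(D) + (1)·1 = 0 ⇒ exp(D) = -1
  r1: exp(m) + (0)·1 = 0 ⇒ exp(m) = 0
  r2: exp(ΔT) + (0)·1 = 0 ⇒ exp(ΔT) = 0
Π_1 = D^-1 · ℓ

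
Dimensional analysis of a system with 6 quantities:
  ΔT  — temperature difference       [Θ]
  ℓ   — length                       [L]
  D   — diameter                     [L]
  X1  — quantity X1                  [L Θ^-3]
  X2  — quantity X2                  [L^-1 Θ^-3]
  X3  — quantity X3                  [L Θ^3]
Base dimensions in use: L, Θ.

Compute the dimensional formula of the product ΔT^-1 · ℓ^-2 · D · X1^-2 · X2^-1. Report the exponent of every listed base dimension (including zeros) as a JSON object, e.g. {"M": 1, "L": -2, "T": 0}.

Exponent matrix [L,Θ] × [ΔT,ℓ,D,X1,X2,X3]:
  L: [ 0  1  1  1 -1  1]
  Θ: [ 1  0  0 -3 -3  3]
  [L]: (-1)·0+(-2)·1+(1)·1+(-2)·1+(-1)·-1 = -2
  [Θ]: (-1)·1+(-2)·0+(1)·0+(-2)·-3+(-1)·-3 = 8
⇒ L^-2 Θ^8

{"L": -2, "Θ": 8}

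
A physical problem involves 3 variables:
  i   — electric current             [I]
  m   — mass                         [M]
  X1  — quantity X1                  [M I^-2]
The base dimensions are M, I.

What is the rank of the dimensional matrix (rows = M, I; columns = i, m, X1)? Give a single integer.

Exponent matrix [M,I] × [i,m,X1]:
  M: [ 0  1  1]
  I: [ 1  0 -2]
RREF → pivots at {i,m} ⇒ r = 2

2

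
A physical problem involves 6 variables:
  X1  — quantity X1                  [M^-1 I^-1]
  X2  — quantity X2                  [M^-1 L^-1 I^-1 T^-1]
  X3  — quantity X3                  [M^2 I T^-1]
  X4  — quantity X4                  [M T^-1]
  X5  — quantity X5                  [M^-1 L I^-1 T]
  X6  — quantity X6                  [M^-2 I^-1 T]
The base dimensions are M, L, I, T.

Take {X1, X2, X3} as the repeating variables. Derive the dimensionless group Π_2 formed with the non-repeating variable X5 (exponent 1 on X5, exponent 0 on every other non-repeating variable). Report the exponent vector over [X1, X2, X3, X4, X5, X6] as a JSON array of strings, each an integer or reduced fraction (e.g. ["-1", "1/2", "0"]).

["-2", "1", "0", "0", "1", "0"]

Dimensional matrix (M×L×I×T by X1×X2×X3×X4×X5×X6):
  M: [-1 -1  2  1 -1 -2]
  L: [ 0 -1  0  0  1  0]
  I: [-1 -1  1  0 -1 -1]
  T: [ 0 -1 -1 -1  1  1]
Row reduction gives pivot columns X1,X2,X3; rank = 3
Pivot set = {X1,X2,X3}, free = {X4,X5,X6}
RREF:
  r0: [   1    0    0    1    2    0]
  r1: [   0    1    0    0   -1    0]
  r2: [   0    0    1    1    0   -1]
  r3: [   0    0    0    0    0    0]
Fix exponent of X5 at 1, X4 at 0, X6 at 0; solve each RREF row for its pivot's exponent:
  r0: exp(X1) + (2)·1 = 0 ⇒ exp(X1) = -2
  r1: exp(X2) + (-1)·1 = 0 ⇒ exp(X2) = 1
  r2: exp(X3) + (0)·1 = 0 ⇒ exp(X3) = 0
Π_2 = X1^-2 · X2 · X5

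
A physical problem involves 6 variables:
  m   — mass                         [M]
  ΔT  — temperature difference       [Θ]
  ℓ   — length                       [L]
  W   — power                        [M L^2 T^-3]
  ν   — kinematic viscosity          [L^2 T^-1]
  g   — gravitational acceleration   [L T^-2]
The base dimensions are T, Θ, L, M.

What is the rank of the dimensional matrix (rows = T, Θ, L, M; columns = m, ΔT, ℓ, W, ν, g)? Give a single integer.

Write exponents as rows T,Θ,L,M / cols m,ΔT,ℓ,W,ν,g:
  T: [ 0  0  0 -3 -1 -2]
  Θ: [ 0  1  0  0  0  0]
  L: [ 0  0  1  2  2  1]
  M: [ 1  0  0  1  0  0]
Echelon form has 4 nonzero rows (pivots: m,ΔT,ℓ,W)

4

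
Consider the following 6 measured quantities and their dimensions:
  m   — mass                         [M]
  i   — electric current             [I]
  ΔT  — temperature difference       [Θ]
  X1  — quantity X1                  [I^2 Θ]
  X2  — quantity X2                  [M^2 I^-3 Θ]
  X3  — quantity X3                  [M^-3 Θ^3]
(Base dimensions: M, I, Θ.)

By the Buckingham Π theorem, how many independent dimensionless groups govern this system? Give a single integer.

3

Write exponents as rows M,I,Θ / cols m,i,ΔT,X1,X2,X3:
  M: [ 1  0  0  0  2 -3]
  I: [ 0  1  0  2 -3  0]
  Θ: [ 0  0  1  1  1  3]
Row reduction gives pivot columns m,i,ΔT; rank = 3
n=6, r=3 ⇒ 3 dimensionless groups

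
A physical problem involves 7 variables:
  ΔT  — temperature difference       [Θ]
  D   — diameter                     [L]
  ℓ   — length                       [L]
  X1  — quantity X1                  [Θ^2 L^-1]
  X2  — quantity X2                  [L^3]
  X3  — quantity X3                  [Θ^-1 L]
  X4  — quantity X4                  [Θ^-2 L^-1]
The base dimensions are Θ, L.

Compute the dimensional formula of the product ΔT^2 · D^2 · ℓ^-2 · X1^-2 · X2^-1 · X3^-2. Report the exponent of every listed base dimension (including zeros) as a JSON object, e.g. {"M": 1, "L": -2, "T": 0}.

{"Θ": 0, "L": -3}

Exponent matrix [Θ,L] × [ΔT,D,ℓ,X1,X2,X3,X4]:
  Θ: [ 1  0  0  2  0 -1 -2]
  L: [ 0  1  1 -1  3  1 -1]
  [Θ]: (2)·1+(2)·0+(-2)·0+(-2)·2+(-1)·0+(-2)·-1 = 0
  [L]: (2)·0+(2)·1+(-2)·1+(-2)·-1+(-1)·3+(-2)·1 = -3
⇒ L^-3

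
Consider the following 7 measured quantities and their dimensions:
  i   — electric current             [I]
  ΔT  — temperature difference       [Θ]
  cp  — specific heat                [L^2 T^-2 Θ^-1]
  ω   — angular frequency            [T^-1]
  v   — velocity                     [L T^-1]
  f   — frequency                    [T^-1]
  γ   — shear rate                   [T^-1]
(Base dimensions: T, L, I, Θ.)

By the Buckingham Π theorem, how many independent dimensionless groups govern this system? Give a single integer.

3

Dimensional matrix (T×L×I×Θ by i×ΔT×cp×ω×v×f×γ):
  T: [ 0  0 -2 -1 -1 -1 -1]
  L: [ 0  0  2  0  1  0  0]
  I: [ 1  0  0  0  0  0  0]
  Θ: [ 0  1 -1  0  0  0  0]
Echelon form has 4 nonzero rows (pivots: i,ΔT,cp,ω)
Π count = n − r = 7 − 4 = 3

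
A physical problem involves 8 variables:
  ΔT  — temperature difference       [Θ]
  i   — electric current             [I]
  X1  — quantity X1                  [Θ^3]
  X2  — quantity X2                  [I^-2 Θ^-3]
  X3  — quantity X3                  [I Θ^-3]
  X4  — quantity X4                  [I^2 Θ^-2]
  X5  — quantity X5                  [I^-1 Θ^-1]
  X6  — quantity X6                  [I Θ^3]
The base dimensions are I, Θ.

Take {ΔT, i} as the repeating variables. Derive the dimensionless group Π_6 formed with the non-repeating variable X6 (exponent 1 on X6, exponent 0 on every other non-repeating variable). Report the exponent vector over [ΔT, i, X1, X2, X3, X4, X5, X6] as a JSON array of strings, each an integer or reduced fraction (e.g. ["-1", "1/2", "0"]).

Dimensional matrix (I×Θ by ΔT×i×X1×X2×X3×X4×X5×X6):
  I: [ 0  1  0 -2  1  2 -1  1]
  Θ: [ 1  0  3 -3 -3 -2 -1  3]
Echelon form has 2 nonzero rows (pivots: ΔT,i)
Repeat: ΔT,i; free: X1,X2,X3,X4,X5,X6
RREF:
  r0: [   1    0    3   -3   -3   -2   -1    3]
  r1: [   0    1    0   -2    1    2   -1    1]
Fix exponent of X6 at 1, X1 at 0, X2 at 0, X3 at 0, X4 at 0, X5 at 0; solve each RREF row for its pivot's exponent:
  r0: exp(ΔT) + (3)·1 = 0 ⇒ exp(ΔT) = -3
  r1: exp(i) + (1)·1 = 0 ⇒ exp(i) = -1
Π_6 = ΔT^-3 · i^-1 · X6

["-3", "-1", "0", "0", "0", "0", "0", "1"]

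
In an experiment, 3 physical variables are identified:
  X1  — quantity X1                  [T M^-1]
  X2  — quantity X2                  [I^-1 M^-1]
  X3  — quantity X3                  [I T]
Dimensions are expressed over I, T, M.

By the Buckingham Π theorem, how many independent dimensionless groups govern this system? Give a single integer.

1

Write exponents as rows I,T,M / cols X1,X2,X3:
  I: [ 0 -1  1]
  T: [ 1  0  1]
  M: [-1 -1  0]
RREF → pivots at {X1,X2} ⇒ r = 2
Π count = n − r = 3 − 2 = 1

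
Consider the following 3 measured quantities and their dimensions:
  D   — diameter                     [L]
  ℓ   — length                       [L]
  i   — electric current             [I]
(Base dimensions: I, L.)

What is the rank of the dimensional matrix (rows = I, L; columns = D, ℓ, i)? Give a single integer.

2

Write exponents as rows I,L / cols D,ℓ,i:
  I: [ 0  0  1]
  L: [ 1  1  0]
RREF → pivots at {D,i} ⇒ r = 2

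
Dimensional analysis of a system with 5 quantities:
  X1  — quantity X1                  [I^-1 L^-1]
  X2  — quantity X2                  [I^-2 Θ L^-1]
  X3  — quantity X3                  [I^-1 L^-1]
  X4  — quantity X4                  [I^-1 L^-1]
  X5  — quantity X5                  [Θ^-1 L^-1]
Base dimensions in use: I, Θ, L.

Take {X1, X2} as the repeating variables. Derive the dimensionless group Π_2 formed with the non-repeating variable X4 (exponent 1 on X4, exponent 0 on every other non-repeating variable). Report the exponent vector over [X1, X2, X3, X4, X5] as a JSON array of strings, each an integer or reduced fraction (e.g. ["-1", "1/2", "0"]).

["-1", "0", "0", "1", "0"]

Exponent matrix [I,Θ,L] × [X1,X2,X3,X4,X5]:
  I: [-1 -2 -1 -1  0]
  Θ: [ 0  1  0  0 -1]
  L: [-1 -1 -1 -1 -1]
RREF → pivots at {X1,X2} ⇒ r = 2
Pivot set = {X1,X2}, free = {X3,X4,X5}
RREF:
  r0: [   1    0    1    1    2]
  r1: [   0    1    0    0   -1]
  r2: [   0    0    0    0    0]
Fix exponent of X4 at 1, X3 at 0, X5 at 0; solve each RREF row for its pivot's exponent:
  r0: exp(X1) + (1)·1 = 0 ⇒ exp(X1) = -1
  r1: exp(X2) + (0)·1 = 0 ⇒ exp(X2) = 0
Π_2 = X1^-1 · X4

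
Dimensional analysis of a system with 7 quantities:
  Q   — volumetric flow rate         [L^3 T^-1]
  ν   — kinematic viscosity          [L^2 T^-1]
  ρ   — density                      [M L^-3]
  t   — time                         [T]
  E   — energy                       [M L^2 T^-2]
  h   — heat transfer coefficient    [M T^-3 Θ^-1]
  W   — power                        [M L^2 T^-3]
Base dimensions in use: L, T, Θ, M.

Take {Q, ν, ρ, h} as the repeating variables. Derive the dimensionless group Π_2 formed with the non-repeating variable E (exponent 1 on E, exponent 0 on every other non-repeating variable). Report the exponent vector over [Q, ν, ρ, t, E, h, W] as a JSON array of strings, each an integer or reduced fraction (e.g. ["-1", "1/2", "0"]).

["-1", "-1", "-1", "0", "1", "0", "0"]

Write exponents as rows L,T,Θ,M / cols Q,ν,ρ,t,E,h,W:
  L: [ 3  2 -3  0  2  0  2]
  T: [-1 -1  0  1 -2 -3 -3]
  Θ: [ 0  0  0  0  0 -1  0]
  M: [ 0  0  1  0  1  1  1]
RREF → pivots at {Q,ν,ρ,h} ⇒ r = 4
Pivot set = {Q,ν,ρ,h}, free = {t,E,W}
RREF:
  r0: [   1    0    0    2    1    0   -1]
  r1: [   0    1    0   -3    1    0    4]
  r2: [   0    0    1    0    1    0    1]
  r3: [   0    0    0    0    0    1    0]
Fix exponent of E at 1, t at 0, W at 0; solve each RREF row for its pivot's exponent:
  r0: exp(Q) + (1)·1 = 0 ⇒ exp(Q) = -1
  r1: exp(ν) + (1)·1 = 0 ⇒ exp(ν) = -1
  r2: exp(ρ) + (1)·1 = 0 ⇒ exp(ρ) = -1
  r3: exp(h) + (0)·1 = 0 ⇒ exp(h) = 0
Π_2 = Q^-1 · ν^-1 · ρ^-1 · E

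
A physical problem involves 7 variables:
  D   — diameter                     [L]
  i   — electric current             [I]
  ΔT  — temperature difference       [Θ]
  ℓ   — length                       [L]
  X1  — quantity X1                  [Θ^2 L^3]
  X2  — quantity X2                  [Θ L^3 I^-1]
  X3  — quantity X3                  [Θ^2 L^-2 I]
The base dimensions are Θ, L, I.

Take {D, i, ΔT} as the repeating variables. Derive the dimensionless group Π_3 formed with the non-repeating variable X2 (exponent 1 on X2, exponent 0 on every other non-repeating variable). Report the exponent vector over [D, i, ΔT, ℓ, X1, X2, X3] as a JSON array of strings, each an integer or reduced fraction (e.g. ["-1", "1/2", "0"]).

["-3", "1", "-1", "0", "0", "1", "0"]

Exponent matrix [Θ,L,I] × [D,i,ΔT,ℓ,X1,X2,X3]:
  Θ: [ 0  0  1  0  2  1  2]
  L: [ 1  0  0  1  3  3 -2]
  I: [ 0  1  0  0  0 -1  1]
Row reduction gives pivot columns D,i,ΔT; rank = 3
Repeat: D,i,ΔT; free: ℓ,X1,X2,X3
RREF:
  r0: [   1    0    0    1    3    3   -2]
  r1: [   0    1    0    0    0   -1    1]
  r2: [   0    0    1    0    2    1    2]
Fix exponent of X2 at 1, ℓ at 0, X1 at 0, X3 at 0; solve each RREF row for its pivot's exponent:
  r0: exp(D) + (3)·1 = 0 ⇒ exp(D) = -3
  r1: exp(i) + (-1)·1 = 0 ⇒ exp(i) = 1
  r2: exp(ΔT) + (1)·1 = 0 ⇒ exp(ΔT) = -1
Π_3 = D^-3 · i · ΔT^-1 · X2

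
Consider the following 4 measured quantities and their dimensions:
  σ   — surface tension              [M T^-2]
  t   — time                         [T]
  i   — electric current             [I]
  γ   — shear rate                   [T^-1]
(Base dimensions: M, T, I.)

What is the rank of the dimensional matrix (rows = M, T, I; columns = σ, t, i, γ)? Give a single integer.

3

Exponent matrix [M,T,I] × [σ,t,i,γ]:
  M: [ 1  0  0  0]
  T: [-2  1  0 -1]
  I: [ 0  0  1  0]
Echelon form has 3 nonzero rows (pivots: σ,t,i)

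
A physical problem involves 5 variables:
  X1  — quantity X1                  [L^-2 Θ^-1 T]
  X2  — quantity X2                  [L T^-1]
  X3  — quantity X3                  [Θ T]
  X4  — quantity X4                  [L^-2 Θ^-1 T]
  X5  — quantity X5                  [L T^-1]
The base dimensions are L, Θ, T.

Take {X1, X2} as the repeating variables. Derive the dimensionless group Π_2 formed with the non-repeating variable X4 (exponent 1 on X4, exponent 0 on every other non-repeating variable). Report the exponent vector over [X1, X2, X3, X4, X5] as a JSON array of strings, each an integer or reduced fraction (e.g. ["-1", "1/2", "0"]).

["-1", "0", "0", "1", "0"]

Dimensional matrix (L×Θ×T by X1×X2×X3×X4×X5):
  L: [-2  1  0 -2  1]
  Θ: [-1  0  1 -1  0]
  T: [ 1 -1  1  1 -1]
Row reduction gives pivot columns X1,X2; rank = 2
Repeat: X1,X2; free: X3,X4,X5
RREF:
  r0: [   1    0   -1    1    0]
  r1: [   0    1   -2    0    1]
  r2: [   0    0    0    0    0]
Fix exponent of X4 at 1, X3 at 0, X5 at 0; solve each RREF row for its pivot's exponent:
  r0: exp(X1) + (1)·1 = 0 ⇒ exp(X1) = -1
  r1: exp(X2) + (0)·1 = 0 ⇒ exp(X2) = 0
Π_2 = X1^-1 · X4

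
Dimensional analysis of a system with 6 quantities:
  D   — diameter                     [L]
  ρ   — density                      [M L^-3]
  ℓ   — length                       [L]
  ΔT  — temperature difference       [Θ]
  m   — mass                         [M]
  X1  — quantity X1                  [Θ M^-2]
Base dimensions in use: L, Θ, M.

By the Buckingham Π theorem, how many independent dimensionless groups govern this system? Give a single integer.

Write exponents as rows L,Θ,M / cols D,ρ,ℓ,ΔT,m,X1:
  L: [ 1 -3  1  0  0  0]
  Θ: [ 0  0  0  1  0  1]
  M: [ 0  1  0  0  1 -2]
RREF → pivots at {D,ρ,ΔT} ⇒ r = 3
6 vars − rank 3 = 3 Π groups

3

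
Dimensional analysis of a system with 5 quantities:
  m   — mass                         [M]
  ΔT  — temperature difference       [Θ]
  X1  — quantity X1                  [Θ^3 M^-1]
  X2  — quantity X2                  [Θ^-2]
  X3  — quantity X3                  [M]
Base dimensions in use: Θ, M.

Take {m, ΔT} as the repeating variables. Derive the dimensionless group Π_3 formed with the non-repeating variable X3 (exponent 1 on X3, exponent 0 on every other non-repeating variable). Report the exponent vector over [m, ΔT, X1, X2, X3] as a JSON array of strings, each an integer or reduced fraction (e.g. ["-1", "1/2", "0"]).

Write exponents as rows Θ,M / cols m,ΔT,X1,X2,X3:
  Θ: [ 0  1  3 -2  0]
  M: [ 1  0 -1  0  1]
Row reduction gives pivot columns m,ΔT; rank = 2
Pivot set = {m,ΔT}, free = {X1,X2,X3}
RREF:
  r0: [   1    0   -1    0    1]
  r1: [   0    1    3   -2    0]
Fix exponent of X3 at 1, X1 at 0, X2 at 0; solve each RREF row for its pivot's exponent:
  r0: exp(m) + (1)·1 = 0 ⇒ exp(m) = -1
  r1: exp(ΔT) + (0)·1 = 0 ⇒ exp(ΔT) = 0
Π_3 = m^-1 · X3

["-1", "0", "0", "0", "1"]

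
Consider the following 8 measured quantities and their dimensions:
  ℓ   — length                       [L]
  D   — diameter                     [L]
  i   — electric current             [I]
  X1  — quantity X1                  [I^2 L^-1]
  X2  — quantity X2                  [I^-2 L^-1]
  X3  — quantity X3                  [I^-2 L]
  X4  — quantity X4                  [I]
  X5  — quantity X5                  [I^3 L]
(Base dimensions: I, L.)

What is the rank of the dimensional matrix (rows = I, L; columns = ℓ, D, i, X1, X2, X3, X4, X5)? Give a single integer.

Write exponents as rows I,L / cols ℓ,D,i,X1,X2,X3,X4,X5:
  I: [ 0  0  1  2 -2 -2  1  3]
  L: [ 1  1  0 -1 -1  1  0  1]
Row reduction gives pivot columns ℓ,i; rank = 2

2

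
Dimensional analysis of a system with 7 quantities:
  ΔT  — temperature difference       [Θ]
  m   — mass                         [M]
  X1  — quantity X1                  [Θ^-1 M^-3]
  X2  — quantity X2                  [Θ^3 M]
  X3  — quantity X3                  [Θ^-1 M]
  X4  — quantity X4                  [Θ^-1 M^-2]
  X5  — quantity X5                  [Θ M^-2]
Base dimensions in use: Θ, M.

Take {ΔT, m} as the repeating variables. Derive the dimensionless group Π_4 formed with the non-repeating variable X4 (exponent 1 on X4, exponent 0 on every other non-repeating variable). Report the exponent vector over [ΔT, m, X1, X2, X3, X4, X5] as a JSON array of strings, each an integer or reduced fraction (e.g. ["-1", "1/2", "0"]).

["1", "2", "0", "0", "0", "1", "0"]

Dimensional matrix (Θ×M by ΔT×m×X1×X2×X3×X4×X5):
  Θ: [ 1  0 -1  3 -1 -1  1]
  M: [ 0  1 -3  1  1 -2 -2]
Echelon form has 2 nonzero rows (pivots: ΔT,m)
Repeat: ΔT,m; free: X1,X2,X3,X4,X5
RREF:
  r0: [   1    0   -1    3   -1   -1    1]
  r1: [   0    1   -3    1    1   -2   -2]
Fix exponent of X4 at 1, X1 at 0, X2 at 0, X3 at 0, X5 at 0; solve each RREF row for its pivot's exponent:
  r0: exp(ΔT) + (-1)·1 = 0 ⇒ exp(ΔT) = 1
  r1: exp(m) + (-2)·1 = 0 ⇒ exp(m) = 2
Π_4 = ΔT · m^2 · X4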